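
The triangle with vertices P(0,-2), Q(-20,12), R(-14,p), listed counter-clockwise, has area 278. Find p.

The doubled signed area Σ (x_i y_{i+1} − x_{i+1} y_i) is linear in p.
With p=0 it equals 156; the coefficient of p is -20 (from the two edges through R).
So -20·p + 156 = 2·278 = 556 ⇒ p = -20.

-20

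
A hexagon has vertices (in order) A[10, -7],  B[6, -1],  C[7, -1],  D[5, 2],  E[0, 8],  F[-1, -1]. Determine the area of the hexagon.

58.5

Apply the surveyor's formula: 2A = Σ (x_i·y_{i+1} − x_{i+1}·y_i), indices taken mod 6.
A→B: (10)(-1) − (6)(-7) = 32
B→C: (6)(-1) − (7)(-1) = 1
C→D: (7)(2) − (5)(-1) = 19
D→E: (5)(8) − (0)(2) = 40
E→F: (0)(-1) − (-1)(8) = 8
F→A: (-1)(-7) − (10)(-1) = 17
Σ = 117
Area = |Σ|/2 = 58.5.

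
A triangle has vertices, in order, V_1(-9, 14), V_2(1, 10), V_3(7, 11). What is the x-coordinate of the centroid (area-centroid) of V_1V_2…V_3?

Apply the surveyor's formula. First the cross-terms c_i = x_i·y_{i+1} − x_{i+1}·y_i:
  -104, -59, 197  ⇒  2A = 34, A = 17.
Then Σ (x_i + x_{i+1})·c_i = -34, so x̄ = -34 / (6·17) = -1/3.

-1/3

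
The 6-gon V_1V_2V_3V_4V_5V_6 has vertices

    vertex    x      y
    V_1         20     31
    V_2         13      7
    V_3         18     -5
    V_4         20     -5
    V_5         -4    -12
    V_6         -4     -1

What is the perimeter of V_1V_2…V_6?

|V_1V_2| = √((-7)² + (-24)²) = √625 = 25
|V_2V_3| = √((5)² + (-12)²) = √169 = 13
|V_3V_4| = √((2)² + (0)²) = √4 = 2
|V_4V_5| = √((-24)² + (-7)²) = √625 = 25
|V_5V_6| = √((0)² + (11)²) = √121 = 11
|V_6V_1| = √((24)² + (32)²) = √1600 = 40
Perimeter = 25 + 13 + 2 + 25 + 11 + 40 = 116.

116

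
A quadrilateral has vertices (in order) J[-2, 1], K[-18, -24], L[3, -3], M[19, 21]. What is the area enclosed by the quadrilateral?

Apply Gauss's area formula: 2A = Σ (x_i·y_{i+1} − x_{i+1}·y_i), indices taken mod 4.
J→K: (-2)(-24) − (-18)(1) = 66
K→L: (-18)(-3) − (3)(-24) = 126
L→M: (3)(21) − (19)(-3) = 120
M→J: (19)(1) − (-2)(21) = 61
Σ = 373
Area = |Σ|/2 = 186.5.

186.5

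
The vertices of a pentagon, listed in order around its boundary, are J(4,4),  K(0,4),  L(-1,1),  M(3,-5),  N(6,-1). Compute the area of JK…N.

Σ = (16) + (4) + (2) + (27) + (28) = 77
Area = |Σ|/2 = 38.5.

38.5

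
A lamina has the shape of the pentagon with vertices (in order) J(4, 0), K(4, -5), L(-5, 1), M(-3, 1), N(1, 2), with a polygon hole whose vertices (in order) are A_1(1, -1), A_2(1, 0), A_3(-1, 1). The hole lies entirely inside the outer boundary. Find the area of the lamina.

28

Outer boundary:
Σ = (-20) + (-21) + (-2) + (-7) + (-8) = -58
Area = |Σ|/2 = 29.
Hole:
Apply the shoelace formula: 2A = Σ (x_i·y_{i+1} − x_{i+1}·y_i), indices taken mod 3.
Σ = (1) + (1) + (0) = 2
Area = |Σ|/2 = 1.
Net area = 29 − 1 = 28.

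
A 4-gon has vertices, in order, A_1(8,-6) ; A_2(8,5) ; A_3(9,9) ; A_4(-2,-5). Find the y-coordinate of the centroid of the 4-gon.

-13/14

Apply the surveyor's formula. First the cross-terms c_i = x_i·y_{i+1} − x_{i+1}·y_i:
  88, 27, -27, 52  ⇒  2A = 140, A = 70.
Then Σ (y_i + y_{i+1})·c_i = -390, so ȳ = -390 / (6·70) = -13/14.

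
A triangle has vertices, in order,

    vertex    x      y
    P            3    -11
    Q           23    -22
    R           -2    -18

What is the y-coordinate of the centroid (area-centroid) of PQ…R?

-17

Apply the shoelace (surveyor's) formula. First the cross-terms c_i = x_i·y_{i+1} − x_{i+1}·y_i:
  187, -458, 76  ⇒  2A = -195, A = -97.5.
Then Σ (y_i + y_{i+1})·c_i = 9945, so ȳ = 9945 / (6·(-97.5)) = -17.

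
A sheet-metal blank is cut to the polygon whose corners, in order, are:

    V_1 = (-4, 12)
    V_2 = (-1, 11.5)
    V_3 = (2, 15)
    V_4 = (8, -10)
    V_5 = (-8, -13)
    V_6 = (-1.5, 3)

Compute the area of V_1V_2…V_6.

222.75

Σ = (-34) + (-38) + (-140) + (-184) + (-43.5) + (-6) = -445.5
Area = |Σ|/2 = 222.75.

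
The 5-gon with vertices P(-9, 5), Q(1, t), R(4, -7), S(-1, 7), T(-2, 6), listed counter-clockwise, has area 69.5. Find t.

The doubled signed area Σ (x_i y_{i+1} − x_{i+1} y_i) is linear in t.
With t=0 it equals 61; the coefficient of t is -13 (from the two edges through Q).
So -13·t + 61 = 2·69.5 = 139 ⇒ t = -6.

-6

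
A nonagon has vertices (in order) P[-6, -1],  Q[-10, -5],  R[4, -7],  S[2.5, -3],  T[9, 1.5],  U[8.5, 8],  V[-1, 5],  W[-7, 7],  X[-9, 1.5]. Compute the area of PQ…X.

177.25

Σ = (20) + (90) + (5.5) + (30.75) + (59.25) + (50.5) + (28) + (52.5) + (18) = 354.5
Area = |Σ|/2 = 177.25.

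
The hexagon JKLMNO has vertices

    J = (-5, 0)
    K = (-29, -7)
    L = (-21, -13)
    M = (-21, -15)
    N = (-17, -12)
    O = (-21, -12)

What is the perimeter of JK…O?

66

|JK| = √((-24)² + (-7)²) = √625 = 25
|KL| = √((8)² + (-6)²) = √100 = 10
|LM| = √((0)² + (-2)²) = √4 = 2
|MN| = √((4)² + (3)²) = √25 = 5
|NO| = √((-4)² + (0)²) = √16 = 4
|OJ| = √((16)² + (12)²) = √400 = 20
Perimeter = 25 + 10 + 2 + 5 + 4 + 20 = 66.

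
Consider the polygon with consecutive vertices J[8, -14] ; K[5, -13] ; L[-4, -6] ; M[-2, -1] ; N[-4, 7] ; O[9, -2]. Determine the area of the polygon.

Apply the surveyor's formula: 2A = Σ (x_i·y_{i+1} − x_{i+1}·y_i), indices taken mod 6.
Σ = (-34) + (-82) + (-8) + (-18) + (-55) + (-110) = -307
Area = |Σ|/2 = 153.5.

153.5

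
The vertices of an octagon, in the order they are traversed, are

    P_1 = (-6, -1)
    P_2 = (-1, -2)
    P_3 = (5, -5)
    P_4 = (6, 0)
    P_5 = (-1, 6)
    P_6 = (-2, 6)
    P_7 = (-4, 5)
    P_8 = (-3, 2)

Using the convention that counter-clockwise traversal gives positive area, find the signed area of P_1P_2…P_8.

P_1→P_2: (-6)(-2) − (-1)(-1) = 11
P_2→P_3: (-1)(-5) − (5)(-2) = 15
P_3→P_4: (5)(0) − (6)(-5) = 30
P_4→P_5: (6)(6) − (-1)(0) = 36
P_5→P_6: (-1)(6) − (-2)(6) = 6
P_6→P_7: (-2)(5) − (-4)(6) = 14
P_7→P_8: (-4)(2) − (-3)(5) = 7
P_8→P_1: (-3)(-1) − (-6)(2) = 15
Σ = 134
Signed area = Σ/2 = 67 (positive ⇒ counter-clockwise traversal).

67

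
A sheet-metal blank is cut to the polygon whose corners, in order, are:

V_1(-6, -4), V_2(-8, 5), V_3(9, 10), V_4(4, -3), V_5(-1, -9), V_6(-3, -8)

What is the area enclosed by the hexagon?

174

Apply Gauss's area formula: 2A = Σ (x_i·y_{i+1} − x_{i+1}·y_i), indices taken mod 6.
Cross-terms: -62, -125, -67, -39, -19, -36  ⇒  Σ = -348
Area = |Σ|/2 = 174.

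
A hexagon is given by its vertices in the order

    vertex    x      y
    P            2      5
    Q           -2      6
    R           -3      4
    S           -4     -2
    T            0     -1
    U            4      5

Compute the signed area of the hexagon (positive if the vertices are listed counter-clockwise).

Apply the surveyor's formula: 2A = Σ (x_i·y_{i+1} − x_{i+1}·y_i), indices taken mod 6.
Cross-terms: 22, 10, 22, 4, 4, 10  ⇒  Σ = 72
Signed area = Σ/2 = 36 (positive ⇒ counter-clockwise traversal).

36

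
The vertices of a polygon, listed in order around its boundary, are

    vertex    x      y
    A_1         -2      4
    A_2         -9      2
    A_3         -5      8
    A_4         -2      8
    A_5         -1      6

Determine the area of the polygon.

25

Apply the surveyor's formula: 2A = Σ (x_i·y_{i+1} − x_{i+1}·y_i), indices taken mod 5.
Σ = (32) + (-62) + (-24) + (-4) + (8) = -50
Area = |Σ|/2 = 25.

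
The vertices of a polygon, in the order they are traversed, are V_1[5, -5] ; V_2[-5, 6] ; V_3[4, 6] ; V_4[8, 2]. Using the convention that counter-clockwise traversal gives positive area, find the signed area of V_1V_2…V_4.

V_1→V_2: (5)(6) − (-5)(-5) = 5
V_2→V_3: (-5)(6) − (4)(6) = -54
V_3→V_4: (4)(2) − (8)(6) = -40
V_4→V_1: (8)(-5) − (5)(2) = -50
Σ = -139
Signed area = Σ/2 = -69.5 (negative ⇒ clockwise traversal).

-69.5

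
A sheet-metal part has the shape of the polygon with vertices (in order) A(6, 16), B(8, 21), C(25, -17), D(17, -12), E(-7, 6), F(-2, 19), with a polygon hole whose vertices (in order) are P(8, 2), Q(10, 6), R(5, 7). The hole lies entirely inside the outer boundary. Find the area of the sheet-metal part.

Outer boundary:
Apply the shoelace (surveyor's) formula: 2A = Σ (x_i·y_{i+1} − x_{i+1}·y_i), indices taken mod 6.
Σ = (-2) + (-661) + (-11) + (18) + (-121) + (-146) = -923
Area = |Σ|/2 = 461.5.
Hole:
P→Q: (8)(6) − (10)(2) = 28
Q→R: (10)(7) − (5)(6) = 40
R→P: (5)(2) − (8)(7) = -46
Σ = 22
Area = |Σ|/2 = 11.
Net area = 461.5 − 11 = 450.5.

450.5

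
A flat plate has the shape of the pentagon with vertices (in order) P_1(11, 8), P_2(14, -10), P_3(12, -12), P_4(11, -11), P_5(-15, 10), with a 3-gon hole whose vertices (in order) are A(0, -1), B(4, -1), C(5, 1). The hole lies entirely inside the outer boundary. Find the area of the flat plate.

273.5

Outer boundary:
Apply Gauss's area formula: 2A = Σ (x_i·y_{i+1} − x_{i+1}·y_i), indices taken mod 5.
Σ = (-222) + (-48) + (0) + (-55) + (-230) = -555
Area = |Σ|/2 = 277.5.
Hole:
Apply the shoelace (surveyor's) formula: 2A = Σ (x_i·y_{i+1} − x_{i+1}·y_i), indices taken mod 3.
A→B: (0)(-1) − (4)(-1) = 4
B→C: (4)(1) − (5)(-1) = 9
C→A: (5)(-1) − (0)(1) = -5
Σ = 8
Area = |Σ|/2 = 4.
Net area = 277.5 − 4 = 273.5.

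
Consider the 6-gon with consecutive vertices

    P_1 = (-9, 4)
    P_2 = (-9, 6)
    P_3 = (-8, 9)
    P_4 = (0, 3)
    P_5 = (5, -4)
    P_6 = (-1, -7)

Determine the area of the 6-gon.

Apply Gauss's area formula: 2A = Σ (x_i·y_{i+1} − x_{i+1}·y_i), indices taken mod 6.
Σ = (-18) + (-33) + (-24) + (-15) + (-39) + (-67) = -196
Area = |Σ|/2 = 98.

98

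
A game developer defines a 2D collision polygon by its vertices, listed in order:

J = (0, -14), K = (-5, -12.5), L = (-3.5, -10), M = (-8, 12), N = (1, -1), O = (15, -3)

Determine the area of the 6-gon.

193.875

Apply Gauss's area formula: 2A = Σ (x_i·y_{i+1} − x_{i+1}·y_i), indices taken mod 6.
Σ = (-70) + (6.25) + (-122) + (-4) + (12) + (-210) = -387.75
Area = |Σ|/2 = 193.875.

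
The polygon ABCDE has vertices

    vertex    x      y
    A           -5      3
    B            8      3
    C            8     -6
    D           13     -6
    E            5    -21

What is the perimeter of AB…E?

70

|AB| = √((13)² + (0)²) = √169 = 13
|BC| = √((0)² + (-9)²) = √81 = 9
|CD| = √((5)² + (0)²) = √25 = 5
|DE| = √((-8)² + (-15)²) = √289 = 17
|EA| = √((-10)² + (24)²) = √676 = 26
Perimeter = 13 + 9 + 5 + 17 + 26 = 70.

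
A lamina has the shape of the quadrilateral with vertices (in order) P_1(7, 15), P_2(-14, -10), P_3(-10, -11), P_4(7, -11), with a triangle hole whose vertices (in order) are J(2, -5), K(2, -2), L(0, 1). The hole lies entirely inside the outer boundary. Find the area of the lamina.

Outer boundary:
Apply the shoelace (surveyor's) formula: 2A = Σ (x_i·y_{i+1} − x_{i+1}·y_i), indices taken mod 4.
Σ = (140) + (54) + (187) + (182) = 563
Area = |Σ|/2 = 281.5.
Hole:
Apply the shoelace (surveyor's) formula: 2A = Σ (x_i·y_{i+1} − x_{i+1}·y_i), indices taken mod 3.
Cross-terms: 6, 2, -2  ⇒  Σ = 6
Area = |Σ|/2 = 3.
Net area = 281.5 − 3 = 278.5.

278.5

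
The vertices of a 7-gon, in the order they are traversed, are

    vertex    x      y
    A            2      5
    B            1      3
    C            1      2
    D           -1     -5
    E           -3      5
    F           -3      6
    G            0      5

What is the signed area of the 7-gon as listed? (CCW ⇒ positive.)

Apply the shoelace formula: 2A = Σ (x_i·y_{i+1} − x_{i+1}·y_i), indices taken mod 7.
A→B: (2)(3) − (1)(5) = 1
B→C: (1)(2) − (1)(3) = -1
C→D: (1)(-5) − (-1)(2) = -3
D→E: (-1)(5) − (-3)(-5) = -20
E→F: (-3)(6) − (-3)(5) = -3
F→G: (-3)(5) − (0)(6) = -15
G→A: (0)(5) − (2)(5) = -10
Σ = -51
Signed area = Σ/2 = -25.5 (negative ⇒ clockwise traversal).

-25.5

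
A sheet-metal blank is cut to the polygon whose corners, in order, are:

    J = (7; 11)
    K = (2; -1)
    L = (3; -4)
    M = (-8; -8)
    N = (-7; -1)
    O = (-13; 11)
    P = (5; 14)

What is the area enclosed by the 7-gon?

Σ = (-29) + (-5) + (-56) + (-48) + (-90) + (-237) + (-43) = -508
Area = |Σ|/2 = 254.

254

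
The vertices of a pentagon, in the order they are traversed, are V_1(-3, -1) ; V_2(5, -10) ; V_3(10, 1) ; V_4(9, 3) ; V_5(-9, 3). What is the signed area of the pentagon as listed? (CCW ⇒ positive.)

116.5

Σ = (35) + (105) + (21) + (54) + (18) = 233
Signed area = Σ/2 = 116.5 (positive ⇒ counter-clockwise traversal).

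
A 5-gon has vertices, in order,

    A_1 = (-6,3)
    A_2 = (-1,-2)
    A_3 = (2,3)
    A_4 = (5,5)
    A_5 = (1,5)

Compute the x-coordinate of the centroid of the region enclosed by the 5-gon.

-23/24

Apply the shoelace (surveyor's) formula. First the cross-terms c_i = x_i·y_{i+1} − x_{i+1}·y_i:
  15, 1, -5, 20, 33  ⇒  2A = 64, A = 32.
Then Σ (x_i + x_{i+1})·c_i = -184, so x̄ = -184 / (6·32) = -23/24.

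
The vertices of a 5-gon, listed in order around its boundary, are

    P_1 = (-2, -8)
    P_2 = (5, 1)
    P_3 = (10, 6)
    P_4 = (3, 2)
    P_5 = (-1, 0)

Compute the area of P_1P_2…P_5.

35

Apply Gauss's area formula: 2A = Σ (x_i·y_{i+1} − x_{i+1}·y_i), indices taken mod 5.
Σ = (38) + (20) + (2) + (2) + (8) = 70
Area = |Σ|/2 = 35.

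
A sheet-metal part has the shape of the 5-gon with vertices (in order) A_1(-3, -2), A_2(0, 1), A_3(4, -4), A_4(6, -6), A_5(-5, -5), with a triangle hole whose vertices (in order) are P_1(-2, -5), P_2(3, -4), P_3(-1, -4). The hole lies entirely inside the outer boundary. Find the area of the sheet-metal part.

Outer boundary:
Σ = (-3) + (-4) + (0) + (-60) + (-5) = -72
Area = |Σ|/2 = 36.
Hole:
Σ = (23) + (-16) + (-3) = 4
Area = |Σ|/2 = 2.
Net area = 36 − 2 = 34.

34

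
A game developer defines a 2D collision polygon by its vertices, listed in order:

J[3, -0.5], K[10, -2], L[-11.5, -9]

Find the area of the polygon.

40.625

Σ = (-1) + (-113) + (32.75) = -81.25
Area = |Σ|/2 = 40.625.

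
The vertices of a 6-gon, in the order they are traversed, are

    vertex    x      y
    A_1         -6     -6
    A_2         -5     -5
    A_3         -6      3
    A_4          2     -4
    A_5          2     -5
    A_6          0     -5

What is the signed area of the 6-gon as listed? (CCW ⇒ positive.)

-34.5

Apply Gauss's area formula: 2A = Σ (x_i·y_{i+1} − x_{i+1}·y_i), indices taken mod 6.
Σ = (0) + (-45) + (18) + (-2) + (-10) + (-30) = -69
Signed area = Σ/2 = -34.5 (negative ⇒ clockwise traversal).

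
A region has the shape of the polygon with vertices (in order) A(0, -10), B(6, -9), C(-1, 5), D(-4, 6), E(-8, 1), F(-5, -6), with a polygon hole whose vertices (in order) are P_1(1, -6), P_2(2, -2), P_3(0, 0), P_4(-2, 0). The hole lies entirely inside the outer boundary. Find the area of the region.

Outer boundary:
Apply Gauss's area formula: 2A = Σ (x_i·y_{i+1} − x_{i+1}·y_i), indices taken mod 6.
Cross-terms: 60, 21, 14, 44, 53, 50  ⇒  Σ = 242
Area = |Σ|/2 = 121.
Hole:
Apply Gauss's area formula: 2A = Σ (x_i·y_{i+1} − x_{i+1}·y_i), indices taken mod 4.
Σ = (10) + (0) + (0) + (12) = 22
Area = |Σ|/2 = 11.
Net area = 121 − 11 = 110.

110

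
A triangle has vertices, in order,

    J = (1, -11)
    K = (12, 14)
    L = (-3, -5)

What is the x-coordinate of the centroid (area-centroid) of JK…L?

10/3

Apply the surveyor's formula. First the cross-terms c_i = x_i·y_{i+1} − x_{i+1}·y_i:
  146, -18, 38  ⇒  2A = 166, A = 83.
Then Σ (x_i + x_{i+1})·c_i = 1660, so x̄ = 1660 / (6·83) = 10/3.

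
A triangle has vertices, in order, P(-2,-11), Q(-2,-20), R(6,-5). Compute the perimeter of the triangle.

36

|PQ| = √((0)² + (-9)²) = √81 = 9
|QR| = √((8)² + (15)²) = √289 = 17
|RP| = √((-8)² + (-6)²) = √100 = 10
Perimeter = 9 + 17 + 10 = 36.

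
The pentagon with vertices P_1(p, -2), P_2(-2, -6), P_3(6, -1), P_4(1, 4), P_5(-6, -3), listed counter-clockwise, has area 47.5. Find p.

Write out the shoelace sum; only the two edges meeting at P_1 involve p:
2·Area = [((-6)·(-2) − p·(-3)) + (p·(-6) − (-2)·(-2))] + 84
       = -3·p + 92 = 95
⇒ p = -1.

-1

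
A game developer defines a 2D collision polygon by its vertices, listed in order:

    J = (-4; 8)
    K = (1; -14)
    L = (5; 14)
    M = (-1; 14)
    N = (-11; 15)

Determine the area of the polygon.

Apply the shoelace formula: 2A = Σ (x_i·y_{i+1} − x_{i+1}·y_i), indices taken mod 5.
Σ = (48) + (84) + (84) + (139) + (-28) = 327
Area = |Σ|/2 = 163.5.

163.5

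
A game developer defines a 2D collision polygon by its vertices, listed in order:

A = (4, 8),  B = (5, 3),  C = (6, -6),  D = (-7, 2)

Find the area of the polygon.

Σ = (-28) + (-48) + (-30) + (-64) = -170
Area = |Σ|/2 = 85.

85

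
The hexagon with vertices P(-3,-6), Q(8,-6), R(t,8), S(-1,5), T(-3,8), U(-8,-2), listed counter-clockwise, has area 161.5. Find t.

Write out the shoelace sum; only the two edges meeting at R involve t:
2·Area = [(8·8 − t·(-6)) + (t·5 − (-1)·8)] + 185
       = 11·t + 257 = 323
⇒ t = 6.

6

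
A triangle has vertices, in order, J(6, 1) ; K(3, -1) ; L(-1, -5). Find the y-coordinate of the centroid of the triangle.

Apply the shoelace formula. First the cross-terms c_i = x_i·y_{i+1} − x_{i+1}·y_i:
  -9, -16, 29  ⇒  2A = 4, A = 2.
Then Σ (y_i + y_{i+1})·c_i = -20, so ȳ = -20 / (6·2) = -5/3.

-5/3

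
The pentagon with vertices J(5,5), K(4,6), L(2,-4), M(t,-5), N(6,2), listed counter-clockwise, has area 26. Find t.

5

Write out the shoelace sum; only the two edges meeting at M involve t:
2·Area = [(2·(-5) − t·(-4)) + (t·2 − 6·(-5))] + 2
       = 6·t + 22 = 52
⇒ t = 5.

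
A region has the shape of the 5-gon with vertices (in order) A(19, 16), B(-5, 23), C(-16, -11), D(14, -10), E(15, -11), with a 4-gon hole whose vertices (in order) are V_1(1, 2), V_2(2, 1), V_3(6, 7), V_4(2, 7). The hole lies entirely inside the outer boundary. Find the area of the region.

834.5

Outer boundary:
Apply the shoelace (surveyor's) formula: 2A = Σ (x_i·y_{i+1} − x_{i+1}·y_i), indices taken mod 5.
Σ = (517) + (423) + (314) + (-4) + (449) = 1699
Area = |Σ|/2 = 849.5.
Hole:
Apply the shoelace formula: 2A = Σ (x_i·y_{i+1} − x_{i+1}·y_i), indices taken mod 4.
Σ = (-3) + (8) + (28) + (-3) = 30
Area = |Σ|/2 = 15.
Net area = 849.5 − 15 = 834.5.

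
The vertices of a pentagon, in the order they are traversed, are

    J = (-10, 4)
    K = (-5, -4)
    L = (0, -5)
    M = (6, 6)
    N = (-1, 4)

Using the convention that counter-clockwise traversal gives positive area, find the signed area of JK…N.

Apply the surveyor's formula: 2A = Σ (x_i·y_{i+1} − x_{i+1}·y_i), indices taken mod 5.
Σ = (60) + (25) + (30) + (30) + (36) = 181
Signed area = Σ/2 = 90.5 (positive ⇒ counter-clockwise traversal).

90.5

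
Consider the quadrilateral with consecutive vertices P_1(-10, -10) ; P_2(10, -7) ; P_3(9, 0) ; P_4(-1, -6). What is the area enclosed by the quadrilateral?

Apply the shoelace (surveyor's) formula: 2A = Σ (x_i·y_{i+1} − x_{i+1}·y_i), indices taken mod 4.
P_1→P_2: (-10)(-7) − (10)(-10) = 170
P_2→P_3: (10)(0) − (9)(-7) = 63
P_3→P_4: (9)(-6) − (-1)(0) = -54
P_4→P_1: (-1)(-10) − (-10)(-6) = -50
Σ = 129
Area = |Σ|/2 = 64.5.

64.5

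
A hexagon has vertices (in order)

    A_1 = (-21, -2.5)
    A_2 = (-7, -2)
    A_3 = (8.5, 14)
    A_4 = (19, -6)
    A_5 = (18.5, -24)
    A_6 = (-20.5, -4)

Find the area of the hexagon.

658.625

Apply the surveyor's formula: 2A = Σ (x_i·y_{i+1} − x_{i+1}·y_i), indices taken mod 6.
Cross-terms: 24.5, -81, -317, -345, -566, -32.75  ⇒  Σ = -1317.25
Area = |Σ|/2 = 658.625.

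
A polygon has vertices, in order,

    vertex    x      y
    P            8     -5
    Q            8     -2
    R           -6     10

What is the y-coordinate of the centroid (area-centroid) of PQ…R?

Apply the surveyor's formula. First the cross-terms c_i = x_i·y_{i+1} − x_{i+1}·y_i:
  24, 68, -50  ⇒  2A = 42, A = 21.
Then Σ (y_i + y_{i+1})·c_i = 126, so ȳ = 126 / (6·21) = 1.

1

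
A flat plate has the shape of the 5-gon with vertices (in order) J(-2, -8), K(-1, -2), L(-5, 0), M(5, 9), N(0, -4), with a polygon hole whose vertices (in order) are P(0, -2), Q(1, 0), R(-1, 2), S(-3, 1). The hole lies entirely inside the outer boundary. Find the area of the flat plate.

36

Outer boundary:
Apply the shoelace formula: 2A = Σ (x_i·y_{i+1} − x_{i+1}·y_i), indices taken mod 5.
Σ = (-4) + (-10) + (-45) + (-20) + (-8) = -87
Area = |Σ|/2 = 43.5.
Hole:
Apply the surveyor's formula: 2A = Σ (x_i·y_{i+1} − x_{i+1}·y_i), indices taken mod 4.
P→Q: (0)(0) − (1)(-2) = 2
Q→R: (1)(2) − (-1)(0) = 2
R→S: (-1)(1) − (-3)(2) = 5
S→P: (-3)(-2) − (0)(1) = 6
Σ = 15
Area = |Σ|/2 = 7.5.
Net area = 43.5 − 7.5 = 36.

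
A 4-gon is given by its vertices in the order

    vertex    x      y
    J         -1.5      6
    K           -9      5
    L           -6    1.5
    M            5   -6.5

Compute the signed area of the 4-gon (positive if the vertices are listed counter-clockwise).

57.375

Σ = (46.5) + (16.5) + (31.5) + (20.25) = 114.75
Signed area = Σ/2 = 57.375 (positive ⇒ counter-clockwise traversal).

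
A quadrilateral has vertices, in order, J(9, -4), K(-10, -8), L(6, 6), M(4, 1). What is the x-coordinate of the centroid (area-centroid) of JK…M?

Apply Gauss's area formula. First the cross-terms c_i = x_i·y_{i+1} − x_{i+1}·y_i:
  -112, -12, -18, -25  ⇒  2A = -167, A = -83.5.
Then Σ (x_i + x_{i+1})·c_i = -345, so x̄ = -345 / (6·(-83.5)) = 115/167.

115/167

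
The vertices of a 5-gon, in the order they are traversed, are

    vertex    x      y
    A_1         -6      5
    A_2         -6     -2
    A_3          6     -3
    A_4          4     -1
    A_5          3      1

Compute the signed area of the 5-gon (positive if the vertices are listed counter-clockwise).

Apply the shoelace formula: 2A = Σ (x_i·y_{i+1} − x_{i+1}·y_i), indices taken mod 5.
Cross-terms: 42, 30, 6, 7, 21  ⇒  Σ = 106
Signed area = Σ/2 = 53 (positive ⇒ counter-clockwise traversal).

53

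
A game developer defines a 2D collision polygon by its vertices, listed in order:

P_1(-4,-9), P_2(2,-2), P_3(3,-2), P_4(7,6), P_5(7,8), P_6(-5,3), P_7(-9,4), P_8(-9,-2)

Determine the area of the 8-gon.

P_1→P_2: (-4)(-2) − (2)(-9) = 26
P_2→P_3: (2)(-2) − (3)(-2) = 2
P_3→P_4: (3)(6) − (7)(-2) = 32
P_4→P_5: (7)(8) − (7)(6) = 14
P_5→P_6: (7)(3) − (-5)(8) = 61
P_6→P_7: (-5)(4) − (-9)(3) = 7
P_7→P_8: (-9)(-2) − (-9)(4) = 54
P_8→P_1: (-9)(-9) − (-4)(-2) = 73
Σ = 269
Area = |Σ|/2 = 134.5.

134.5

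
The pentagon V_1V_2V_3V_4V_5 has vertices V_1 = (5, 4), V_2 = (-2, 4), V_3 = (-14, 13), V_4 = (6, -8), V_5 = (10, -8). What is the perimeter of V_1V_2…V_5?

|V_1V_2| = √((-7)² + (0)²) = √49 = 7
|V_2V_3| = √((-12)² + (9)²) = √225 = 15
|V_3V_4| = √((20)² + (-21)²) = √841 = 29
|V_4V_5| = √((4)² + (0)²) = √16 = 4
|V_5V_1| = √((-5)² + (12)²) = √169 = 13
Perimeter = 7 + 15 + 29 + 4 + 13 = 68.

68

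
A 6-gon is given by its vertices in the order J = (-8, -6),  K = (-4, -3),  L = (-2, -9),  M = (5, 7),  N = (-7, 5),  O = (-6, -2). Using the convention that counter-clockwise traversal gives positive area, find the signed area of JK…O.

Σ = (0) + (30) + (31) + (74) + (44) + (20) = 199
Signed area = Σ/2 = 99.5 (positive ⇒ counter-clockwise traversal).

99.5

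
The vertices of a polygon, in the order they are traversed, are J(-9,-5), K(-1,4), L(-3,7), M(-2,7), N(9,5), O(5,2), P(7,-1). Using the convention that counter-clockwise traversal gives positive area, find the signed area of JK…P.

Apply the surveyor's formula: 2A = Σ (x_i·y_{i+1} − x_{i+1}·y_i), indices taken mod 7.
J→K: (-9)(4) − (-1)(-5) = -41
K→L: (-1)(7) − (-3)(4) = 5
L→M: (-3)(7) − (-2)(7) = -7
M→N: (-2)(5) − (9)(7) = -73
N→O: (9)(2) − (5)(5) = -7
O→P: (5)(-1) − (7)(2) = -19
P→J: (7)(-5) − (-9)(-1) = -44
Σ = -186
Signed area = Σ/2 = -93 (negative ⇒ clockwise traversal).

-93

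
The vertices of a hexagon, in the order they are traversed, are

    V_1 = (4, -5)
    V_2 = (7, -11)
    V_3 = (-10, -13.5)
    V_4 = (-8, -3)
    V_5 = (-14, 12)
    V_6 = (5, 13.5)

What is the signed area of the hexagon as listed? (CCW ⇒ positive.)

Apply the shoelace formula: 2A = Σ (x_i·y_{i+1} − x_{i+1}·y_i), indices taken mod 6.
V_1→V_2: (4)(-11) − (7)(-5) = -9
V_2→V_3: (7)(-13.5) − (-10)(-11) = -204.5
V_3→V_4: (-10)(-3) − (-8)(-13.5) = -78
V_4→V_5: (-8)(12) − (-14)(-3) = -138
V_5→V_6: (-14)(13.5) − (5)(12) = -249
V_6→V_1: (5)(-5) − (4)(13.5) = -79
Σ = -757.5
Signed area = Σ/2 = -378.75 (negative ⇒ clockwise traversal).

-378.75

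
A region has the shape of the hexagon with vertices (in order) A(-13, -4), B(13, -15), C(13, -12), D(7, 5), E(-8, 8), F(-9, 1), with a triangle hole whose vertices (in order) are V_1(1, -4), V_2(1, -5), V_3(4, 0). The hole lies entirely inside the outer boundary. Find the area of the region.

320.5

Outer boundary:
Apply the shoelace (surveyor's) formula: 2A = Σ (x_i·y_{i+1} − x_{i+1}·y_i), indices taken mod 6.
Cross-terms: 247, 39, 149, 96, 64, 49  ⇒  Σ = 644
Area = |Σ|/2 = 322.
Hole:
V_1→V_2: (1)(-5) − (1)(-4) = -1
V_2→V_3: (1)(0) − (4)(-5) = 20
V_3→V_1: (4)(-4) − (1)(0) = -16
Σ = 3
Area = |Σ|/2 = 1.5.
Net area = 322 − 1.5 = 320.5.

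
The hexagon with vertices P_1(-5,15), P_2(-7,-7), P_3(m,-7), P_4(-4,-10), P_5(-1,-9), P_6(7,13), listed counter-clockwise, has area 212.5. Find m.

-6

Write out the shoelace sum; only the two edges meeting at P_3 involve m:
2·Area = [((-7)·(-7) − m·(-7)) + (m·(-10) − (-4)·(-7))] + 386
       = -3·m + 407 = 425
⇒ m = -6.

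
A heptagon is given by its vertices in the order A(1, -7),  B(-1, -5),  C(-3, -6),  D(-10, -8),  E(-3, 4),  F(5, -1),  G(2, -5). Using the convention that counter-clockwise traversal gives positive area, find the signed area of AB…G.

A→B: (1)(-5) − (-1)(-7) = -12
B→C: (-1)(-6) − (-3)(-5) = -9
C→D: (-3)(-8) − (-10)(-6) = -36
D→E: (-10)(4) − (-3)(-8) = -64
E→F: (-3)(-1) − (5)(4) = -17
F→G: (5)(-5) − (2)(-1) = -23
G→A: (2)(-7) − (1)(-5) = -9
Σ = -170
Signed area = Σ/2 = -85 (negative ⇒ clockwise traversal).

-85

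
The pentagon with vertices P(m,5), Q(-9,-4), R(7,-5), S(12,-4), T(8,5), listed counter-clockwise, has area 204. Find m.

The doubled signed area Σ (x_i y_{i+1} − x_{i+1} y_i) is linear in m.
With m=0 it equals 282; the coefficient of m is -9 (from the two edges through P).
So -9·m + 282 = 2·204 = 408 ⇒ m = -14.

-14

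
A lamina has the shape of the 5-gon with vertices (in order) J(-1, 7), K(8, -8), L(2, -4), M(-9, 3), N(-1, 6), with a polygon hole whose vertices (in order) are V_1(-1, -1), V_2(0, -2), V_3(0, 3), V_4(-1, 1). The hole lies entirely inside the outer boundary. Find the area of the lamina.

69.5

Outer boundary:
Apply Gauss's area formula: 2A = Σ (x_i·y_{i+1} − x_{i+1}·y_i), indices taken mod 5.
Σ = (-48) + (-16) + (-30) + (-51) + (-1) = -146
Area = |Σ|/2 = 73.
Hole:
Cross-terms: 2, 0, 3, 2  ⇒  Σ = 7
Area = |Σ|/2 = 3.5.
Net area = 73 − 3.5 = 69.5.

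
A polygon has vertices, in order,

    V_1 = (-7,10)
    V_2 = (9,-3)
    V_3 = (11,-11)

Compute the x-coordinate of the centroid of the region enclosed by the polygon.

Apply Gauss's area formula. First the cross-terms c_i = x_i·y_{i+1} − x_{i+1}·y_i:
  -69, -66, 33  ⇒  2A = -102, A = -51.
Then Σ (x_i + x_{i+1})·c_i = -1326, so x̄ = -1326 / (6·(-51)) = 13/3.

13/3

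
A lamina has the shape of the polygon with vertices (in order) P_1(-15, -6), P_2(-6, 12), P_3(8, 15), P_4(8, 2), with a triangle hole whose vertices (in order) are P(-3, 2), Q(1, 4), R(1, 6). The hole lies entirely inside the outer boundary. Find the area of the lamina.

Outer boundary:
Σ = (-216) + (-186) + (-104) + (-18) = -524
Area = |Σ|/2 = 262.
Hole:
Apply the surveyor's formula: 2A = Σ (x_i·y_{i+1} − x_{i+1}·y_i), indices taken mod 3.
P→Q: (-3)(4) − (1)(2) = -14
Q→R: (1)(6) − (1)(4) = 2
R→P: (1)(2) − (-3)(6) = 20
Σ = 8
Area = |Σ|/2 = 4.
Net area = 262 − 4 = 258.

258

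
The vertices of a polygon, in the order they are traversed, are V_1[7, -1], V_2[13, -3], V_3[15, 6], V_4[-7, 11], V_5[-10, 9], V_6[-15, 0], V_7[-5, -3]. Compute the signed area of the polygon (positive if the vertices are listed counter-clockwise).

287.5

V_1→V_2: (7)(-3) − (13)(-1) = -8
V_2→V_3: (13)(6) − (15)(-3) = 123
V_3→V_4: (15)(11) − (-7)(6) = 207
V_4→V_5: (-7)(9) − (-10)(11) = 47
V_5→V_6: (-10)(0) − (-15)(9) = 135
V_6→V_7: (-15)(-3) − (-5)(0) = 45
V_7→V_1: (-5)(-1) − (7)(-3) = 26
Σ = 575
Signed area = Σ/2 = 287.5 (positive ⇒ counter-clockwise traversal).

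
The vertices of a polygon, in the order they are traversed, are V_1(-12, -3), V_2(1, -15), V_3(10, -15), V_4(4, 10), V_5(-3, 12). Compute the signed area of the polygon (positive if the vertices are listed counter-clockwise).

Σ = (183) + (135) + (160) + (78) + (153) = 709
Signed area = Σ/2 = 354.5 (positive ⇒ counter-clockwise traversal).

354.5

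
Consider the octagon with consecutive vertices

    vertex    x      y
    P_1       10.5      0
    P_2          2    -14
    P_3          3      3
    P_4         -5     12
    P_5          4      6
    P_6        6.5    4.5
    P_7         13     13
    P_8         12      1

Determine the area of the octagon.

137.25

Apply Gauss's area formula: 2A = Σ (x_i·y_{i+1} − x_{i+1}·y_i), indices taken mod 8.
Σ = (-147) + (48) + (51) + (-78) + (-21) + (26) + (-143) + (-10.5) = -274.5
Area = |Σ|/2 = 137.25.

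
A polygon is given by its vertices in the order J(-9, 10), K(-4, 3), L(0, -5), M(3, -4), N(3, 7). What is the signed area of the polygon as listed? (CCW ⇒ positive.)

Apply the shoelace (surveyor's) formula: 2A = Σ (x_i·y_{i+1} − x_{i+1}·y_i), indices taken mod 5.
Σ = (13) + (20) + (15) + (33) + (93) = 174
Signed area = Σ/2 = 87 (positive ⇒ counter-clockwise traversal).

87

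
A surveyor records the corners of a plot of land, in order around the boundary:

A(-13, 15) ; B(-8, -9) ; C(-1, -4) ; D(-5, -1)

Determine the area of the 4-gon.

76.5

Σ = (237) + (23) + (-19) + (-88) = 153
Area = |Σ|/2 = 76.5.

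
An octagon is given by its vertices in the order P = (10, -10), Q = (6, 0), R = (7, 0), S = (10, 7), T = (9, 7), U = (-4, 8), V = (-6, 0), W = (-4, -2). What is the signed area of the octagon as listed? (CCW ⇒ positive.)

P→Q: (10)(0) − (6)(-10) = 60
Q→R: (6)(0) − (7)(0) = 0
R→S: (7)(7) − (10)(0) = 49
S→T: (10)(7) − (9)(7) = 7
T→U: (9)(8) − (-4)(7) = 100
U→V: (-4)(0) − (-6)(8) = 48
V→W: (-6)(-2) − (-4)(0) = 12
W→P: (-4)(-10) − (10)(-2) = 60
Σ = 336
Signed area = Σ/2 = 168 (positive ⇒ counter-clockwise traversal).

168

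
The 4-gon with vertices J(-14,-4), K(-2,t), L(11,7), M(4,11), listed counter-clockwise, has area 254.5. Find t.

The doubled signed area Σ (x_i y_{i+1} − x_{i+1} y_i) is linear in t.
With t=0 it equals 209; the coefficient of t is -25 (from the two edges through K).
So -25·t + 209 = 2·254.5 = 509 ⇒ t = -12.

-12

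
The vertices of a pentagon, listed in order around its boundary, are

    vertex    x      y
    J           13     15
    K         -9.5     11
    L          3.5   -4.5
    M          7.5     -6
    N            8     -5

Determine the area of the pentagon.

249

Σ = (285.5) + (4.25) + (12.75) + (10.5) + (185) = 498
Area = |Σ|/2 = 249.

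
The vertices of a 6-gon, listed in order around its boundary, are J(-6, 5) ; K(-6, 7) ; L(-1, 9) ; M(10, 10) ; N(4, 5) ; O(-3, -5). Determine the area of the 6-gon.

99.5

Cross-terms: -12, -47, -100, 10, -5, -45  ⇒  Σ = -199
Area = |Σ|/2 = 99.5.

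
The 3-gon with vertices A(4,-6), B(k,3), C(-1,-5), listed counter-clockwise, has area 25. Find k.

9

The doubled signed area Σ (x_i y_{i+1} − x_{i+1} y_i) is linear in k.
With k=0 it equals 41; the coefficient of k is 1 (from the two edges through B).
So 1·k + 41 = 2·25 = 50 ⇒ k = 9.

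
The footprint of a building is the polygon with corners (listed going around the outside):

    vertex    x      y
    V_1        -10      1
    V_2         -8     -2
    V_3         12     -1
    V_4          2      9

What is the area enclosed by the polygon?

Apply Gauss's area formula: 2A = Σ (x_i·y_{i+1} − x_{i+1}·y_i), indices taken mod 4.
V_1→V_2: (-10)(-2) − (-8)(1) = 28
V_2→V_3: (-8)(-1) − (12)(-2) = 32
V_3→V_4: (12)(9) − (2)(-1) = 110
V_4→V_1: (2)(1) − (-10)(9) = 92
Σ = 262
Area = |Σ|/2 = 131.

131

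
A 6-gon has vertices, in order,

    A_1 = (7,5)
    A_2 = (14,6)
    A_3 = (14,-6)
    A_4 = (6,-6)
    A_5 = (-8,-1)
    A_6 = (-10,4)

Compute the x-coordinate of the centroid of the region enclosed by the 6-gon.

Apply the shoelace formula. First the cross-terms c_i = x_i·y_{i+1} − x_{i+1}·y_i:
  -28, -168, -48, -54, -42, -78  ⇒  2A = -418, A = -209.
Then Σ (x_i + x_{i+1})·c_i = -5154, so x̄ = -5154 / (6·(-209)) = 859/209.

859/209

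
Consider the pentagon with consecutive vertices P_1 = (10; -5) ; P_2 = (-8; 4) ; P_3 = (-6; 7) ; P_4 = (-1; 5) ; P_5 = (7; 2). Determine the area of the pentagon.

73.5

Apply the shoelace formula: 2A = Σ (x_i·y_{i+1} − x_{i+1}·y_i), indices taken mod 5.
Σ = (0) + (-32) + (-23) + (-37) + (-55) = -147
Area = |Σ|/2 = 73.5.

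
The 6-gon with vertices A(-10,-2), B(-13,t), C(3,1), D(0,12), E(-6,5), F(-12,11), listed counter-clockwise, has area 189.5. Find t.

-14

The doubled signed area Σ (x_i y_{i+1} − x_{i+1} y_i) is linear in t.
With t=0 it equals 197; the coefficient of t is -13 (from the two edges through B).
So -13·t + 197 = 2·189.5 = 379 ⇒ t = -14.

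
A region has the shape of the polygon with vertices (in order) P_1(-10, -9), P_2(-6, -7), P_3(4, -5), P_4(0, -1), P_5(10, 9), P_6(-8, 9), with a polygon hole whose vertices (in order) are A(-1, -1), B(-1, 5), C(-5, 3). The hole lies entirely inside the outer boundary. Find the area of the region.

190

Outer boundary:
Apply the shoelace (surveyor's) formula: 2A = Σ (x_i·y_{i+1} − x_{i+1}·y_i), indices taken mod 6.
P_1→P_2: (-10)(-7) − (-6)(-9) = 16
P_2→P_3: (-6)(-5) − (4)(-7) = 58
P_3→P_4: (4)(-1) − (0)(-5) = -4
P_4→P_5: (0)(9) − (10)(-1) = 10
P_5→P_6: (10)(9) − (-8)(9) = 162
P_6→P_1: (-8)(-9) − (-10)(9) = 162
Σ = 404
Area = |Σ|/2 = 202.
Hole:
Apply the shoelace (surveyor's) formula: 2A = Σ (x_i·y_{i+1} − x_{i+1}·y_i), indices taken mod 3.
Σ = (-6) + (22) + (8) = 24
Area = |Σ|/2 = 12.
Net area = 202 − 12 = 190.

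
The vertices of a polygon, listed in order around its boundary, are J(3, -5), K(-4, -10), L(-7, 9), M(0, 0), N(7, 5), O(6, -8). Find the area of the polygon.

Apply the shoelace (surveyor's) formula: 2A = Σ (x_i·y_{i+1} − x_{i+1}·y_i), indices taken mod 6.
Σ = (-50) + (-106) + (0) + (0) + (-86) + (-6) = -248
Area = |Σ|/2 = 124.

124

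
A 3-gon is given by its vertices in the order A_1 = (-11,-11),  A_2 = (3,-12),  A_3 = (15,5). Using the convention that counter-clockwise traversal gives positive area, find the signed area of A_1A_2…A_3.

A_1→A_2: (-11)(-12) − (3)(-11) = 165
A_2→A_3: (3)(5) − (15)(-12) = 195
A_3→A_1: (15)(-11) − (-11)(5) = -110
Σ = 250
Signed area = Σ/2 = 125 (positive ⇒ counter-clockwise traversal).

125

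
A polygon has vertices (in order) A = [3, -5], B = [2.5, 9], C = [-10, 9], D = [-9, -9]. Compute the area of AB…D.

197.5

A→B: (3)(9) − (2.5)(-5) = 39.5
B→C: (2.5)(9) − (-10)(9) = 112.5
C→D: (-10)(-9) − (-9)(9) = 171
D→A: (-9)(-5) − (3)(-9) = 72
Σ = 395
Area = |Σ|/2 = 197.5.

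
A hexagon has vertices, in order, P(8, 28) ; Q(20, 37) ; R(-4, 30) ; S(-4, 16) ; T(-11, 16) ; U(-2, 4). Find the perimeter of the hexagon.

|PQ| = √((12)² + (9)²) = √225 = 15
|QR| = √((-24)² + (-7)²) = √625 = 25
|RS| = √((0)² + (-14)²) = √196 = 14
|ST| = √((-7)² + (0)²) = √49 = 7
|TU| = √((9)² + (-12)²) = √225 = 15
|UP| = √((10)² + (24)²) = √676 = 26
Perimeter = 15 + 25 + 14 + 7 + 15 + 26 = 102.

102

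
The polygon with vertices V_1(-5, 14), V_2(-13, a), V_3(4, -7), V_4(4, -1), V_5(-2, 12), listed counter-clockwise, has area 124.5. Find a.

14

Write out the shoelace sum; only the two edges meeting at V_2 involve a:
2·Area = [((-5)·a − (-13)·14) + ((-13)·(-7) − 4·a)] + 102
       = -9·a + 375 = 249
⇒ a = 14.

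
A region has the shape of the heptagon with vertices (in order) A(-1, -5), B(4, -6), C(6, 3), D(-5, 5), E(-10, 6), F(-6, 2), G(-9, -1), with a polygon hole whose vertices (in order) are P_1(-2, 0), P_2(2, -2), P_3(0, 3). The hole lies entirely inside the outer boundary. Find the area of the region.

Outer boundary:
Apply the surveyor's formula: 2A = Σ (x_i·y_{i+1} − x_{i+1}·y_i), indices taken mod 7.
Σ = (26) + (48) + (45) + (20) + (16) + (24) + (44) = 223
Area = |Σ|/2 = 111.5.
Hole:
Σ = (4) + (6) + (6) = 16
Area = |Σ|/2 = 8.
Net area = 111.5 − 8 = 103.5.

103.5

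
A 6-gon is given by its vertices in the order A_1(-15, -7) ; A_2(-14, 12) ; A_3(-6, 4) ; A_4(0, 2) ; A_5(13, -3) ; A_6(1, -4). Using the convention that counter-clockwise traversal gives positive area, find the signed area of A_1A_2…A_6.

Apply the shoelace (surveyor's) formula: 2A = Σ (x_i·y_{i+1} − x_{i+1}·y_i), indices taken mod 6.
Cross-terms: -278, 16, -12, -26, -49, -67  ⇒  Σ = -416
Signed area = Σ/2 = -208 (negative ⇒ clockwise traversal).

-208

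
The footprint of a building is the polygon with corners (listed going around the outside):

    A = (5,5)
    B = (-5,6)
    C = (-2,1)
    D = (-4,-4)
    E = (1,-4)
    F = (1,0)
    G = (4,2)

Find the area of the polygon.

55

Apply the surveyor's formula: 2A = Σ (x_i·y_{i+1} − x_{i+1}·y_i), indices taken mod 7.
Cross-terms: 55, 7, 12, 20, 4, 2, 10  ⇒  Σ = 110
Area = |Σ|/2 = 55.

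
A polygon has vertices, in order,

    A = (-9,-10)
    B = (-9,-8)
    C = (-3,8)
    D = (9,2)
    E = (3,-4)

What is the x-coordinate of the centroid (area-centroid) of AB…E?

Apply the surveyor's formula. First the cross-terms c_i = x_i·y_{i+1} − x_{i+1}·y_i:
  -18, -96, -78, -42, -66  ⇒  2A = -300, A = -150.
Then Σ (x_i + x_{i+1})·c_i = 900, so x̄ = 900 / (6·(-150)) = -1.

-1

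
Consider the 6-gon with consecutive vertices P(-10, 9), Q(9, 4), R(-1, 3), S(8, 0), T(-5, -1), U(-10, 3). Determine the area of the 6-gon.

103.5

Apply Gauss's area formula: 2A = Σ (x_i·y_{i+1} − x_{i+1}·y_i), indices taken mod 6.
Σ = (-121) + (31) + (-24) + (-8) + (-25) + (-60) = -207
Area = |Σ|/2 = 103.5.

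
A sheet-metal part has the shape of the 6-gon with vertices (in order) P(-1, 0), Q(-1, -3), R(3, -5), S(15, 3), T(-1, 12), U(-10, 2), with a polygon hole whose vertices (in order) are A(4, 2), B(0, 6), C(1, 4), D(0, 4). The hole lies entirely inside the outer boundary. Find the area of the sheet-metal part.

Outer boundary:
Apply the shoelace (surveyor's) formula: 2A = Σ (x_i·y_{i+1} − x_{i+1}·y_i), indices taken mod 6.
Σ = (3) + (14) + (84) + (183) + (118) + (2) = 404
Area = |Σ|/2 = 202.
Hole:
Apply the surveyor's formula: 2A = Σ (x_i·y_{i+1} − x_{i+1}·y_i), indices taken mod 4.
Cross-terms: 24, -6, 4, -16  ⇒  Σ = 6
Area = |Σ|/2 = 3.
Net area = 202 − 3 = 199.

199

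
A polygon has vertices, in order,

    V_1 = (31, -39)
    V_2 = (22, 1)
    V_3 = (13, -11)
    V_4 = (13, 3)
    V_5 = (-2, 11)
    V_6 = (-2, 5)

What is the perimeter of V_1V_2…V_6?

|V_1V_2| = √((-9)² + (40)²) = √1681 = 41
|V_2V_3| = √((-9)² + (-12)²) = √225 = 15
|V_3V_4| = √((0)² + (14)²) = √196 = 14
|V_4V_5| = √((-15)² + (8)²) = √289 = 17
|V_5V_6| = √((0)² + (-6)²) = √36 = 6
|V_6V_1| = √((33)² + (-44)²) = √3025 = 55
Perimeter = 41 + 15 + 14 + 17 + 6 + 55 = 148.

148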